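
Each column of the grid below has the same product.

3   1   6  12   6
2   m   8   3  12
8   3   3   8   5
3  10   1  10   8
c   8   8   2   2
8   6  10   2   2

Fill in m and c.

m = 8, c = 10

Columns 3 and 5 each multiply to 11520, so every column has product 11520.
Column 2: 1×3×10×8×6 = 1440, so the missing entry is 11520 ÷ 1440 = 8.
Column 1: 3×2×8×3×8 = 1152, so the missing entry is 11520 ÷ 1152 = 10.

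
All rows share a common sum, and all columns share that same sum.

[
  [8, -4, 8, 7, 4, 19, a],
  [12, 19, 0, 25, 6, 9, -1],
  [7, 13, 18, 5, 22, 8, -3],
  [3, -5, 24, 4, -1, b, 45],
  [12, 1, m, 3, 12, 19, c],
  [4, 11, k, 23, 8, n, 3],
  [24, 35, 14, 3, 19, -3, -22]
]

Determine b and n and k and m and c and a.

Rows 2 and 3 both sum to 70, so that's the common total.
The known cells in row 1 total 42, leaving 70 − 42 = 28 for the blank.
The known cells in column 7 total 50, leaving 70 − 50 = 20 for the blank.
The known cells in row 5 total 67, leaving 70 − 67 = 3 for the blank.
The known cells in row 4 total 70, leaving 70 − 70 = 0 for the blank.
The known cells in column 6 total 52, leaving 70 − 52 = 18 for the blank.
The known cells in row 6 total 67, leaving 70 − 67 = 3 for the blank.

b = 0, n = 18, k = 3, m = 3, c = 20, a = 28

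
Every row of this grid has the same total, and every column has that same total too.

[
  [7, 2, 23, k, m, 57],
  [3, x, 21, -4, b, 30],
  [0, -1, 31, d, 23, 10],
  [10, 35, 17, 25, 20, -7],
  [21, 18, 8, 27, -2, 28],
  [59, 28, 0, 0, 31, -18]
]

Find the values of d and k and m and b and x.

Rows 4 and 5 both sum to 100, so that's the common total.
The known cells in column 2 total 82, leaving 100 − 82 = 18 for the blank.
The known cells in row 2 total 68, leaving 100 − 68 = 32 for the blank.
The known cells in column 5 total 104, leaving 100 − 104 = -4 for the blank.
The known cells in row 1 total 85, leaving 100 − 85 = 15 for the blank.
The known cells in row 3 total 63, leaving 100 − 63 = 37 for the blank.

d = 37, k = 15, m = -4, b = 32, x = 18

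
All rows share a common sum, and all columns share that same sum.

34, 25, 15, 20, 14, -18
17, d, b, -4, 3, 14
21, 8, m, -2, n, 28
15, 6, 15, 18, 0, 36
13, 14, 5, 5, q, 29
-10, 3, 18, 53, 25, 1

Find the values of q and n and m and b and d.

Rows 1 and 4 both sum to 90, so that's the common total.
Row 5 has 13 + 14 + 5 + 5 + 29 = 66; the blank must be 90 − 66 = 24.
Column 5 has 14 + 3 + 0 + 24 + 25 = 66; the blank must be 90 − 66 = 24.
Column 2 has 25 + 8 + 6 + 14 + 3 = 56; the blank must be 90 − 56 = 34.
Row 2 has 17 + 34 − 4 + 3 + 14 = 64; the blank must be 90 − 64 = 26.
Row 3 has 21 + 8 − 2 + 24 + 28 = 79; the blank must be 90 − 79 = 11.

q = 24, n = 24, m = 11, b = 26, d = 34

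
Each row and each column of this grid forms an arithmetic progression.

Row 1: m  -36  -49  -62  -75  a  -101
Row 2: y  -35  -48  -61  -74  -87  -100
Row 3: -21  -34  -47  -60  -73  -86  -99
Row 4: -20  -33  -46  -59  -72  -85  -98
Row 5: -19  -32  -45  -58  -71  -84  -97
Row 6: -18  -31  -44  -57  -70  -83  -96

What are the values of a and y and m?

Along each row the entries change by -13 per step; down each column they change by 1.
Row 1: from -36 at column 2, stepping by -13 to column 6 gives -88.
Row 2: from -35 at column 2, stepping by -13 to column 1 gives -22.
Row 1: from -36 at column 2, stepping by -13 to column 1 gives -23.

a = -88, y = -22, m = -23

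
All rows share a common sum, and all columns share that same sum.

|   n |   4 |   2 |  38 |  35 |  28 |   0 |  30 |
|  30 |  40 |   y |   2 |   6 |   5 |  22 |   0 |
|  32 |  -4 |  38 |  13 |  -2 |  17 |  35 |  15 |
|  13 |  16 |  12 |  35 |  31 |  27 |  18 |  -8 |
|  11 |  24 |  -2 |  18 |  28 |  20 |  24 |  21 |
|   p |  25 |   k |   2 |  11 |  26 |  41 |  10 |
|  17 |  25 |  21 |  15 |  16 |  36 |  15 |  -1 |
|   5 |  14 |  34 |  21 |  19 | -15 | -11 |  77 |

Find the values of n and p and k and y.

Rows 3 and 4 both sum to 144, so that's the common total.
The known cells in row 2 total 105, leaving 144 − 105 = 39 for the blank.
The known cells in column 3 total 144, leaving 144 − 144 = 0 for the blank.
The known cells in row 6 total 115, leaving 144 − 115 = 29 for the blank.
The known cells in row 1 total 137, leaving 144 − 137 = 7 for the blank.

n = 7, p = 29, k = 0, y = 39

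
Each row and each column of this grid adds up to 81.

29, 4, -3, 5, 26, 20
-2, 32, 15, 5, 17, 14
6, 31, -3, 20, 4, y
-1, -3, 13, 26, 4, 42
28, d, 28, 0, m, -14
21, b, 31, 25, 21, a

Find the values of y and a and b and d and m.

y = 23, a = -4, b = -13, d = 30, m = 9

The known cells in column 5 total 72, leaving 81 − 72 = 9 for the blank.
The known cells in row 3 total 58, leaving 81 − 58 = 23 for the blank.
The known cells in column 6 total 85, leaving 81 − 85 = -4 for the blank.
The known cells in row 6 total 94, leaving 81 − 94 = -13 for the blank.
The known cells in row 5 total 51, leaving 81 − 51 = 30 for the blank.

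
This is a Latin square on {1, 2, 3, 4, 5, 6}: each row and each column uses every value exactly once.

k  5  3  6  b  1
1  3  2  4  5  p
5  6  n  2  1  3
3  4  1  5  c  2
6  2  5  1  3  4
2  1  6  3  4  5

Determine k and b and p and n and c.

At (row 4, col 5): row 4 already has {1, 2, 3, 4, 5}, so the value is 6.
Cell (1,5): column 5 already has {1, 3, 4, 5, 6} → 2.
At (row 1, col 1): row 1 already has {1, 2, 3, 5, 6}, so the value is 4.
For row 2, column 6: row 2 already has {1, 2, 3, 4, 5}; that leaves 6.
For row 3, column 3: row 3 already has {1, 2, 3, 5, 6}; that leaves 4.

k = 4, b = 2, p = 6, n = 4, c = 6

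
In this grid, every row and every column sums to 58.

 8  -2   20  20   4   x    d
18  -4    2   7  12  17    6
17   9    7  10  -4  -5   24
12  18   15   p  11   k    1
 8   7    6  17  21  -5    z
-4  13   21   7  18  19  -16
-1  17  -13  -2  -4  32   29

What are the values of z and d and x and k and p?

Row 5: 8 + 7 + 6 + 17 + 21 − 5 = 54, so its missing entry is 58 − 54 = 4.
Column 7: 6 + 24 + 1 + 4 − 16 + 29 = 48, so its missing entry is 58 − 48 = 10.
Column 4: 20 + 7 + 10 + 17 + 7 − 2 = 59, so its missing entry is 58 − 59 = -1.
Row 1: 8 − 2 + 20 + 20 + 4 + 10 = 60, so its missing entry is 58 − 60 = -2.
Row 4: 12 + 18 + 15 − 1 + 11 + 1 = 56, so its missing entry is 58 − 56 = 2.

z = 4, d = 10, x = -2, k = 2, p = -1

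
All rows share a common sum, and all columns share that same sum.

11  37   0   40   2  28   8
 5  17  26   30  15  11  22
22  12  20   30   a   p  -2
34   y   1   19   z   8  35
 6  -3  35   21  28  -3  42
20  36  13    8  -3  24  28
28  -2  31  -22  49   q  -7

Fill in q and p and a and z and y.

q = 49, p = 9, a = 35, z = 0, y = 29

Rows 1 and 2 both sum to 126, so that's the common total.
The known cells in row 7 total 77, leaving 126 − 77 = 49 for the blank.
The known cells in column 2 total 97, leaving 126 − 97 = 29 for the blank.
The known cells in row 4 total 126, leaving 126 − 126 = 0 for the blank.
The known cells in column 5 total 91, leaving 126 − 91 = 35 for the blank.
The known cells in row 3 total 117, leaving 126 − 117 = 9 for the blank.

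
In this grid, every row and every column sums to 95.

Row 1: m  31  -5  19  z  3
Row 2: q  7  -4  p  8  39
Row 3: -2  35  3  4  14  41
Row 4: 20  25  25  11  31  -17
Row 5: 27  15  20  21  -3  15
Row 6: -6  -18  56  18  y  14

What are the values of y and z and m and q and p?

Row 6 has -6 − 18 + 56 + 18 + 14 = 64; the blank must be 95 − 64 = 31.
Column 5 has 8 + 14 + 31 − 3 + 31 = 81; the blank must be 95 − 81 = 14.
Row 1 has 31 − 5 + 19 + 14 + 3 = 62; the blank must be 95 − 62 = 33.
Column 1 has 33 − 2 + 20 + 27 − 6 = 72; the blank must be 95 − 72 = 23.
Row 2 has 23 + 7 − 4 + 8 + 39 = 73; the blank must be 95 − 73 = 22.

y = 31, z = 14, m = 33, q = 23, p = 22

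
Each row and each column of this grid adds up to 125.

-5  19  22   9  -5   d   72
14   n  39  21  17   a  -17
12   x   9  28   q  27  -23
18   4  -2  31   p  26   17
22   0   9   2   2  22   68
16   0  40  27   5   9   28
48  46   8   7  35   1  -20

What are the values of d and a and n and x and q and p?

d = 13, a = 27, n = 24, x = 32, q = 40, p = 31

Row 4 has 18 + 4 − 2 + 31 + 26 + 17 = 94; the blank must be 125 − 94 = 31.
Column 5 has -5 + 17 + 31 + 2 + 5 + 35 = 85; the blank must be 125 − 85 = 40.
Row 3 has 12 + 9 + 28 + 40 + 27 − 23 = 93; the blank must be 125 − 93 = 32.
Column 2 has 19 + 32 + 4 + 0 + 0 + 46 = 101; the blank must be 125 − 101 = 24.
Row 2 has 14 + 24 + 39 + 21 + 17 − 17 = 98; the blank must be 125 − 98 = 27.
Row 1 has -5 + 19 + 22 + 9 − 5 + 72 = 112; the blank must be 125 − 112 = 13.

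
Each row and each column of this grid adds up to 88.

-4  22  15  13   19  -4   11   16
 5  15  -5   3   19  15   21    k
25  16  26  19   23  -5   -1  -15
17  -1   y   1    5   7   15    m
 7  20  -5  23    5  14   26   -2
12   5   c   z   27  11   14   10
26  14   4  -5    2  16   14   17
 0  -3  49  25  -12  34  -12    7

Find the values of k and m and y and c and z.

Row 2 has 5 + 15 − 5 + 3 + 19 + 15 + 21 = 73; the blank must be 88 − 73 = 15.
Column 8 has 16 + 15 − 15 − 2 + 10 + 17 + 7 = 48; the blank must be 88 − 48 = 40.
Column 4 has 13 + 3 + 19 + 1 + 23 − 5 + 25 = 79; the blank must be 88 − 79 = 9.
Row 4 has 17 − 1 + 1 + 5 + 7 + 15 + 40 = 84; the blank must be 88 − 84 = 4.
Row 6 has 12 + 5 + 9 + 27 + 11 + 14 + 10 = 88; the blank must be 88 − 88 = 0.

k = 15, m = 40, y = 4, c = 0, z = 9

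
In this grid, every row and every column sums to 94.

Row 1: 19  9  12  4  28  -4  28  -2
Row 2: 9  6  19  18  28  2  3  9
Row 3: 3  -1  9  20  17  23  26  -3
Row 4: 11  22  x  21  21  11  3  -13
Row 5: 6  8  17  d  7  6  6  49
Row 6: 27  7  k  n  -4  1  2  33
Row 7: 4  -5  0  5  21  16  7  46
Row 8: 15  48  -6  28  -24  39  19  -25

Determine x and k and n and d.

x = 18, k = 25, n = 3, d = -5

The known cells in row 4 total 76, leaving 94 − 76 = 18 for the blank.
The known cells in row 5 total 99, leaving 94 − 99 = -5 for the blank.
The known cells in column 4 total 91, leaving 94 − 91 = 3 for the blank.
The known cells in row 6 total 69, leaving 94 − 69 = 25 for the blank.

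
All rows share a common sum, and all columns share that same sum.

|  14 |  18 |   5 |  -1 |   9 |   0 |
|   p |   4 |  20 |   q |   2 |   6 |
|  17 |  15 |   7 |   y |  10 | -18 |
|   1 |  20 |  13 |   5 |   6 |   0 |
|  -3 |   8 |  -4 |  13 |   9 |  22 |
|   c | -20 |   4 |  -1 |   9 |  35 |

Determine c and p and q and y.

c = 18, p = -2, q = 15, y = 14

Rows 1 and 4 both sum to 45, so that's the common total.
Row 3 has 17 + 15 + 7 + 10 − 18 = 31; the blank must be 45 − 31 = 14.
Column 4 has -1 + 14 + 5 + 13 − 1 = 30; the blank must be 45 − 30 = 15.
Row 2 has 4 + 20 + 15 + 2 + 6 = 47; the blank must be 45 − 47 = -2.
Row 6 has -20 + 4 − 1 + 9 + 35 = 27; the blank must be 45 − 27 = 18.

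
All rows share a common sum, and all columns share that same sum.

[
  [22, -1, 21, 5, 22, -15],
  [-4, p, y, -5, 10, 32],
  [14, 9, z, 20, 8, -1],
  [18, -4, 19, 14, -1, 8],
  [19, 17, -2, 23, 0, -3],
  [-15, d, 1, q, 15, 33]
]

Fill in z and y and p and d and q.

z = 4, y = 11, p = 10, d = 23, q = -3

Rows 1 and 4 both sum to 54, so that's the common total.
Row 3: 14 + 9 + 20 + 8 − 1 = 50, so its missing entry is 54 − 50 = 4.
Column 3: 21 + 4 + 19 − 2 + 1 = 43, so its missing entry is 54 − 43 = 11.
Row 2: -4 + 11 − 5 + 10 + 32 = 44, so its missing entry is 54 − 44 = 10.
Column 2: -1 + 10 + 9 − 4 + 17 = 31, so its missing entry is 54 − 31 = 23.
Row 6: -15 + 23 + 1 + 15 + 33 = 57, so its missing entry is 54 − 57 = -3.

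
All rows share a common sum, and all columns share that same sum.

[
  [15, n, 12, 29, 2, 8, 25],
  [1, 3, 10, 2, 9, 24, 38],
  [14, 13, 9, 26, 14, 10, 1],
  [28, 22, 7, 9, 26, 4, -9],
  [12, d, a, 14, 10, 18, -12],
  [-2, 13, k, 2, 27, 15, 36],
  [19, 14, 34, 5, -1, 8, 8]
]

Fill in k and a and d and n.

k = -4, a = 19, d = 26, n = -4

Rows 2 and 3 both sum to 87, so that's the common total.
Row 1: 15 + 12 + 29 + 2 + 8 + 25 = 91, so its missing entry is 87 − 91 = -4.
Column 2: -4 + 3 + 13 + 22 + 13 + 14 = 61, so its missing entry is 87 − 61 = 26.
Row 5: 12 + 26 + 14 + 10 + 18 − 12 = 68, so its missing entry is 87 − 68 = 19.
Row 6: -2 + 13 + 2 + 27 + 15 + 36 = 91, so its missing entry is 87 − 91 = -4.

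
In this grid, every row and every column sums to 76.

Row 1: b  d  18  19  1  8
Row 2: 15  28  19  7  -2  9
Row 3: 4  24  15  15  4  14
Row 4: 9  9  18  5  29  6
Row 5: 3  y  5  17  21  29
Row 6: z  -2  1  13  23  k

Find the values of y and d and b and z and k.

y = 1, d = 16, b = 14, z = 31, k = 10

Column 6: 8 + 9 + 14 + 6 + 29 = 66, so its missing entry is 76 − 66 = 10.
Row 6: -2 + 1 + 13 + 23 + 10 = 45, so its missing entry is 76 − 45 = 31.
Column 1: 15 + 4 + 9 + 3 + 31 = 62, so its missing entry is 76 − 62 = 14.
Row 1: 14 + 18 + 19 + 1 + 8 = 60, so its missing entry is 76 − 60 = 16.
Row 5: 3 + 5 + 17 + 21 + 29 = 75, so its missing entry is 76 − 75 = 1.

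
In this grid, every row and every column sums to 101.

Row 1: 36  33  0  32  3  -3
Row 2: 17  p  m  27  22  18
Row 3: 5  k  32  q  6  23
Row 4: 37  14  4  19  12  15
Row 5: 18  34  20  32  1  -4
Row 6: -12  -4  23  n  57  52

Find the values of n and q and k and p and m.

n = -15, q = 6, k = 29, p = -5, m = 22

Column 3: 0 + 32 + 4 + 20 + 23 = 79, so its missing entry is 101 − 79 = 22.
Row 2: 17 + 22 + 27 + 22 + 18 = 106, so its missing entry is 101 − 106 = -5.
Column 2: 33 − 5 + 14 + 34 − 4 = 72, so its missing entry is 101 − 72 = 29.
Row 3: 5 + 29 + 32 + 6 + 23 = 95, so its missing entry is 101 − 95 = 6.
Row 6: -12 − 4 + 23 + 57 + 52 = 116, so its missing entry is 101 − 116 = -15.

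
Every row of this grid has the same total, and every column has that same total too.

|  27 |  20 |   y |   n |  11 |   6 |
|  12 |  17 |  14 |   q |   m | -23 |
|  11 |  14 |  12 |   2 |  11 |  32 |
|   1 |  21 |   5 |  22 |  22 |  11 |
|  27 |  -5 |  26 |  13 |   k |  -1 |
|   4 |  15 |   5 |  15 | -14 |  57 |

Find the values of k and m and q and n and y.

k = 22, m = 30, q = 32, n = -2, y = 20

Rows 3 and 4 both sum to 82, so that's the common total.
The known cells in row 5 total 60, leaving 82 − 60 = 22 for the blank.
The known cells in column 5 total 52, leaving 82 − 52 = 30 for the blank.
The known cells in column 3 total 62, leaving 82 − 62 = 20 for the blank.
The known cells in row 1 total 84, leaving 82 − 84 = -2 for the blank.
The known cells in row 2 total 50, leaving 82 − 50 = 32 for the blank.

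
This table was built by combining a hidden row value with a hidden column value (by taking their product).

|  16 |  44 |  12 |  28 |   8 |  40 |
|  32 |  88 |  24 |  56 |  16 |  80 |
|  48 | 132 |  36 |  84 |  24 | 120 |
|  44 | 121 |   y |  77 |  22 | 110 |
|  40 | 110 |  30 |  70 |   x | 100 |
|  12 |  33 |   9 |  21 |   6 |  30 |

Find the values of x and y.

x = 20, y = 33

Each row is a constant multiple of every other row — this is a multiplication table with the headers hidden.
Row 5 is 110/44 = 5/2 times row 1, so its entry in column 5 is 8 × 5/2 = 20.
Row 4 is 121/44 = 11/4 times row 1, so its entry in column 3 is 12 × 11/4 = 33.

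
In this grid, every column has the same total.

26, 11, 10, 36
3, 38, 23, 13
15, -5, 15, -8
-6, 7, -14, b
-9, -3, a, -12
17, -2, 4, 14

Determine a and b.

Column 1 sums to 46 and so does column 2; that's the common total.
In column 3 the known cells total 38, leaving 46 − 38 = 8.
In column 4 the known cells total 43, leaving 46 − 43 = 3.

a = 8, b = 3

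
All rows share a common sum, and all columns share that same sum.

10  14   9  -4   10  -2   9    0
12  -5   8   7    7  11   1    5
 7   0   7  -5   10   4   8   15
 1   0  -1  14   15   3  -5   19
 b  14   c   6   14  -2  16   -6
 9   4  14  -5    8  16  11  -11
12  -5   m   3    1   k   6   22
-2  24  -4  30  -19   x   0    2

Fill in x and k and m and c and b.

x = 15, k = 1, m = 6, c = 7, b = -3

Rows 1 and 2 both sum to 46, so that's the common total.
Column 1 has 10 + 12 + 7 + 1 + 9 + 12 − 2 = 49; the blank must be 46 − 49 = -3.
Row 5 has -3 + 14 + 6 + 14 − 2 + 16 − 6 = 39; the blank must be 46 − 39 = 7.
Column 3 has 9 + 8 + 7 − 1 + 7 + 14 − 4 = 40; the blank must be 46 − 40 = 6.
Row 7 has 12 − 5 + 6 + 3 + 1 + 6 + 22 = 45; the blank must be 46 − 45 = 1.
Row 8 has -2 + 24 − 4 + 30 − 19 + 0 + 2 = 31; the blank must be 46 − 31 = 15.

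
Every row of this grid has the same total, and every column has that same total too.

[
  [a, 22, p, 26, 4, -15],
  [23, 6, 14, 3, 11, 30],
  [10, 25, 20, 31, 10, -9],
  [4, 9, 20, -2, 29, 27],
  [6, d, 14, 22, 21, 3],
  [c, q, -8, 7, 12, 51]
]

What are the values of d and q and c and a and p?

d = 21, q = 4, c = 21, a = 23, p = 27

Rows 2 and 3 both sum to 87, so that's the common total.
Column 3: 14 + 20 + 20 + 14 − 8 = 60, so its missing entry is 87 − 60 = 27.
Row 1: 22 + 27 + 26 + 4 − 15 = 64, so its missing entry is 87 − 64 = 23.
Column 1: 23 + 23 + 10 + 4 + 6 = 66, so its missing entry is 87 − 66 = 21.
Row 6: 21 − 8 + 7 + 12 + 51 = 83, so its missing entry is 87 − 83 = 4.
Row 5: 6 + 14 + 22 + 21 + 3 = 66, so its missing entry is 87 − 66 = 21.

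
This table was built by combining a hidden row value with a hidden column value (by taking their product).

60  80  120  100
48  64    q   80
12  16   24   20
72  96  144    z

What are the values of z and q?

Each row is a constant multiple of every other row — this is a multiplication table with the headers hidden.
Row 4 is 72/60 = 6/5 times row 1, so its entry in column 4 is 100 × 6/5 = 120.
Row 2 is 48/60 = 4/5 times row 1, so its entry in column 3 is 120 × 4/5 = 96.

z = 120, q = 96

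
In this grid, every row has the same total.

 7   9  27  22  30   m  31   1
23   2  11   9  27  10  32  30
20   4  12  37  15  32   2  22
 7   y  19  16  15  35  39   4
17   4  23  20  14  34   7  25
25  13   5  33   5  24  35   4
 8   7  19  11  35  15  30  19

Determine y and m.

The complete rows each total 144.
Row 4 is missing 144 − 135 = 9 (since 7 + 19 + 16 + 15 + 35 + 39 + 4 = 135).
Row 1 is missing 144 − 127 = 17 (since 7 + 9 + 27 + 22 + 30 + 31 + 1 = 127).

y = 9, m = 17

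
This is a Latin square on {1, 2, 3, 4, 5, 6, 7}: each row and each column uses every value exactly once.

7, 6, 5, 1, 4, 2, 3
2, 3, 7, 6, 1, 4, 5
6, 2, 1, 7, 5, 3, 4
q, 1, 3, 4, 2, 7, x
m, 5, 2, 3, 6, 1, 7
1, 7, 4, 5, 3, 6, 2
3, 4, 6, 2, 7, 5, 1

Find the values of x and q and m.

x = 6, q = 5, m = 4

Cell (5,1): row 5 already has {1, 2, 3, 5, 6, 7} → 4.
Cell (4,7): column 7 already has {1, 2, 3, 4, 5, 7} → 6.
Cell (4,1): row 4 already has {1, 2, 3, 4, 6, 7} → 5.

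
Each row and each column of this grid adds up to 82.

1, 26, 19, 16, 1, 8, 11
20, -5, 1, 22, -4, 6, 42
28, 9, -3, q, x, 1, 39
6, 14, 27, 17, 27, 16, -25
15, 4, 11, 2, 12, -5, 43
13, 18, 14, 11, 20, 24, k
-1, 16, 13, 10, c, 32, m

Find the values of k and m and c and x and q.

Column 4 has 16 + 22 + 17 + 2 + 11 + 10 = 78; the blank must be 82 − 78 = 4.
Row 3 has 28 + 9 − 3 + 4 + 1 + 39 = 78; the blank must be 82 − 78 = 4.
Column 5 has 1 − 4 + 4 + 27 + 12 + 20 = 60; the blank must be 82 − 60 = 22.
Row 6 has 13 + 18 + 14 + 11 + 20 + 24 = 100; the blank must be 82 − 100 = -18.
Row 7 has -1 + 16 + 13 + 10 + 22 + 32 = 92; the blank must be 82 − 92 = -10.

k = -18, m = -10, c = 22, x = 4, q = 4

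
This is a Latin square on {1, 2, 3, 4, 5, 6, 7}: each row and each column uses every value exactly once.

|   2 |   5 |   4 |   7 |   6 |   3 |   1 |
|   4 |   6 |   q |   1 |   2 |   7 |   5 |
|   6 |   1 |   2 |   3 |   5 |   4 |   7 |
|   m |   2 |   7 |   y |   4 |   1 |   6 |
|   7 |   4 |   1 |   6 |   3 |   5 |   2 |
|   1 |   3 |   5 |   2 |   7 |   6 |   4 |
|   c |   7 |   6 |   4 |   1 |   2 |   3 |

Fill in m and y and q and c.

For row 4, column 4: column 4 already has {1, 2, 3, 4, 6, 7}; that leaves 5.
For row 2, column 3: row 2 already has {1, 2, 4, 5, 6, 7}; that leaves 3.
Cell (4,1): row 4 already has {1, 2, 4, 5, 6, 7} → 3.
Cell (7,1): row 7 already has {1, 2, 3, 4, 6, 7} → 5.

m = 3, y = 5, q = 3, c = 5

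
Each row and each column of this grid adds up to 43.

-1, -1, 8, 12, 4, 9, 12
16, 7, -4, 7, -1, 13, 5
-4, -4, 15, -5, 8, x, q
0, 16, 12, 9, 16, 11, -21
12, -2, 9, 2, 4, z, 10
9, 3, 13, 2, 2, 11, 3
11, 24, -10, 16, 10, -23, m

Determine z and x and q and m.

z = 8, x = 14, q = 19, m = 15

The known cells in row 7 total 28, leaving 43 − 28 = 15 for the blank.
The known cells in row 5 total 35, leaving 43 − 35 = 8 for the blank.
The known cells in column 6 total 29, leaving 43 − 29 = 14 for the blank.
The known cells in row 3 total 24, leaving 43 − 24 = 19 for the blank.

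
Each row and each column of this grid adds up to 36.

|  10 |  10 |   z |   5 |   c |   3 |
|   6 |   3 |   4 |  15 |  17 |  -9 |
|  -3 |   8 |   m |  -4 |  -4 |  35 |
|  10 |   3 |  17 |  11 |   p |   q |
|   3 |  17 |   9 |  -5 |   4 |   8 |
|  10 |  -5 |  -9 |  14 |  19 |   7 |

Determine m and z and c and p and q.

m = 4, z = 11, c = -3, p = 3, q = -8

Row 3 has -3 + 8 − 4 − 4 + 35 = 32; the blank must be 36 − 32 = 4.
Column 3 has 4 + 4 + 17 + 9 − 9 = 25; the blank must be 36 − 25 = 11.
Row 1 has 10 + 10 + 11 + 5 + 3 = 39; the blank must be 36 − 39 = -3.
Column 5 has -3 + 17 − 4 + 4 + 19 = 33; the blank must be 36 − 33 = 3.
Row 4 has 10 + 3 + 17 + 11 + 3 = 44; the blank must be 36 − 44 = -8.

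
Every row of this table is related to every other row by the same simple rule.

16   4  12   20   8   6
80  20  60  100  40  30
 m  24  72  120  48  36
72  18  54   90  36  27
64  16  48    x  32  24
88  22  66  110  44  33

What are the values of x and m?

x = 80, m = 96

Each row is a constant multiple of every other row — this is a multiplication table with the headers hidden.
Row 5 is 24/6 = 4/1 times row 1, so its entry in column 4 is 20 × 4/1 = 80.
Row 3 is 36/6 = 6/1 times row 1, so its entry in column 1 is 16 × 6/1 = 96.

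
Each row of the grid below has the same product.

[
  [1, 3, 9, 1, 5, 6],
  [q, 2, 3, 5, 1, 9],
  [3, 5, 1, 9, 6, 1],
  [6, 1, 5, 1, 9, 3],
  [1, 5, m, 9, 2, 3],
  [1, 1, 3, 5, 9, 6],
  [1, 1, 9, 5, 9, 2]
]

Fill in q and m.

Rows 1 and 6 each multiply to 810, so every row has product 810.
Row 2: 2×3×5×1×9 = 270, so the missing entry is 810 ÷ 270 = 3.
Row 5: 1×5×9×2×3 = 270, so the missing entry is 810 ÷ 270 = 3.

q = 3, m = 3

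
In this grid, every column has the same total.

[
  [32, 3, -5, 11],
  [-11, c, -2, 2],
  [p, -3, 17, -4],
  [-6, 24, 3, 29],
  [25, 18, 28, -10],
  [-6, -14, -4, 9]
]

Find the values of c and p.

c = 9, p = 3

Column 3 sums to 37 and so does column 4; that's the common total.
In column 2 the known cells total 28, leaving 37 − 28 = 9.
In column 1 the known cells total 34, leaving 37 − 34 = 3.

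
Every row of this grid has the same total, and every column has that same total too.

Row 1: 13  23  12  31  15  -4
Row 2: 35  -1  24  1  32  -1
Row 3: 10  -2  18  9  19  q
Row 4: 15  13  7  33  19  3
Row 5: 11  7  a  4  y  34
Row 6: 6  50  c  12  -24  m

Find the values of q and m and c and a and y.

Rows 1 and 2 both sum to 90, so that's the common total.
Column 5: 15 + 32 + 19 + 19 − 24 = 61, so its missing entry is 90 − 61 = 29.
Row 5: 11 + 7 + 4 + 29 + 34 = 85, so its missing entry is 90 − 85 = 5.
Row 3: 10 − 2 + 18 + 9 + 19 = 54, so its missing entry is 90 − 54 = 36.
Column 6: -4 − 1 + 36 + 3 + 34 = 68, so its missing entry is 90 − 68 = 22.
Row 6: 6 + 50 + 12 − 24 + 22 = 66, so its missing entry is 90 − 66 = 24.

q = 36, m = 22, c = 24, a = 5, y = 29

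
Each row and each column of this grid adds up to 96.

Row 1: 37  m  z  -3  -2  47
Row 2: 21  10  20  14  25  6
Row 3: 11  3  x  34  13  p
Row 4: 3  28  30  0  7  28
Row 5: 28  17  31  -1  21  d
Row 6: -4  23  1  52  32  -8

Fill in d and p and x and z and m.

Column 2: 10 + 3 + 28 + 17 + 23 = 81, so its missing entry is 96 − 81 = 15.
Row 1: 37 + 15 − 3 − 2 + 47 = 94, so its missing entry is 96 − 94 = 2.
Row 5: 28 + 17 + 31 − 1 + 21 = 96, so its missing entry is 96 − 96 = 0.
Column 3: 2 + 20 + 30 + 31 + 1 = 84, so its missing entry is 96 − 84 = 12.
Row 3: 11 + 3 + 12 + 34 + 13 = 73, so its missing entry is 96 − 73 = 23.

d = 0, p = 23, x = 12, z = 2, m = 15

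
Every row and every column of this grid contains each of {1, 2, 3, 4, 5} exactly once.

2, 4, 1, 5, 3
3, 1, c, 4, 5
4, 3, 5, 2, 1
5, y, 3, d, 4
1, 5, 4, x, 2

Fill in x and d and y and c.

Cell (4,2): column 2 already has {1, 3, 4, 5} → 2.
For row 2, column 3: row 2 already has {1, 3, 4, 5}; that leaves 2.
For row 4, column 4: row 4 already has {2, 3, 4, 5}; that leaves 1.
For row 5, column 4: row 5 already has {1, 2, 4, 5}; that leaves 3.

x = 3, d = 1, y = 2, c = 2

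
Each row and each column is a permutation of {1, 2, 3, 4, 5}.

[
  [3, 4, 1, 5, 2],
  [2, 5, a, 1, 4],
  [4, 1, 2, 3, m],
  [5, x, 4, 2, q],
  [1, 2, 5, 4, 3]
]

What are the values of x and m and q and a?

For row 4, column 2: column 2 already has {1, 2, 4, 5}; that leaves 3.
For row 3, column 5: row 3 already has {1, 2, 3, 4}; that leaves 5.
Cell (2,3): row 2 already has {1, 2, 4, 5} → 3.
At (row 4, col 5): row 4 already has {2, 3, 4, 5}, so the value is 1.

x = 3, m = 5, q = 1, a = 3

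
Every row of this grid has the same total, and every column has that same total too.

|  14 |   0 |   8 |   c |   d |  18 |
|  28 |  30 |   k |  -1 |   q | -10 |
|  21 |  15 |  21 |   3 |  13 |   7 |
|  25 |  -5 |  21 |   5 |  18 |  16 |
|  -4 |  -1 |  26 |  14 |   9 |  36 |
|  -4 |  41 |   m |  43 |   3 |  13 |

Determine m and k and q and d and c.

m = -16, k = 20, q = 13, d = 24, c = 16

Rows 3 and 4 both sum to 80, so that's the common total.
The known cells in column 4 total 64, leaving 80 − 64 = 16 for the blank.
The known cells in row 1 total 56, leaving 80 − 56 = 24 for the blank.
The known cells in column 5 total 67, leaving 80 − 67 = 13 for the blank.
The known cells in row 2 total 60, leaving 80 − 60 = 20 for the blank.
The known cells in row 6 total 96, leaving 80 − 96 = -16 for the blank.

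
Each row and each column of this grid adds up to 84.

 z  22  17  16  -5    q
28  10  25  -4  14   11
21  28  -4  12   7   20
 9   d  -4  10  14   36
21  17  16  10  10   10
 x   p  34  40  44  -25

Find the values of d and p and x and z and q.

The known cells in row 4 total 65, leaving 84 − 65 = 19 for the blank.
The known cells in column 2 total 96, leaving 84 − 96 = -12 for the blank.
The known cells in row 6 total 81, leaving 84 − 81 = 3 for the blank.
The known cells in column 1 total 82, leaving 84 − 82 = 2 for the blank.
The known cells in row 1 total 52, leaving 84 − 52 = 32 for the blank.

d = 19, p = -12, x = 3, z = 2, q = 32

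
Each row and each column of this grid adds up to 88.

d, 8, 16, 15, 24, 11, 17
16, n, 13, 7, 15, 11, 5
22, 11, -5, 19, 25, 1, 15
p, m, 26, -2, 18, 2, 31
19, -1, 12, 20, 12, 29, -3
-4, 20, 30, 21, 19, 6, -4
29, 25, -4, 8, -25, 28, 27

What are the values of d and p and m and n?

Row 2 has 16 + 13 + 7 + 15 + 11 + 5 = 67; the blank must be 88 − 67 = 21.
Column 2 has 8 + 21 + 11 − 1 + 20 + 25 = 84; the blank must be 88 − 84 = 4.
Row 4 has 4 + 26 − 2 + 18 + 2 + 31 = 79; the blank must be 88 − 79 = 9.
Row 1 has 8 + 16 + 15 + 24 + 11 + 17 = 91; the blank must be 88 − 91 = -3.

d = -3, p = 9, m = 4, n = 21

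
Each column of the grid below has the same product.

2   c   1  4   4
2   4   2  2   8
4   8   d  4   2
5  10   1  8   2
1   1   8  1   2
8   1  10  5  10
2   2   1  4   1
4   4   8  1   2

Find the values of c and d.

c = 2, d = 4

Columns 1 and 5 each multiply to 5120, so every column has product 5120.
Column 2: 4×8×10×1×1×2×4 = 2560, so the missing entry is 5120 ÷ 2560 = 2.
Column 3: 1×2×1×8×10×1×8 = 1280, so the missing entry is 5120 ÷ 1280 = 4.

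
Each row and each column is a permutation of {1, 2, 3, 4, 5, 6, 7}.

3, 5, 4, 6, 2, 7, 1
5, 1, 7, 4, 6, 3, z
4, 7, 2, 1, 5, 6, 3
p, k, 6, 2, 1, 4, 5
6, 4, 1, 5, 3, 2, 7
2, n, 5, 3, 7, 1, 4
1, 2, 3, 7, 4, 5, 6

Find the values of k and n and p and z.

Cell (2,7): row 2 already has {1, 3, 4, 5, 6, 7} → 2.
For row 6, column 2: row 6 already has {1, 2, 3, 4, 5, 7}; that leaves 6.
For row 4, column 2: column 2 already has {1, 2, 4, 5, 6, 7}; that leaves 3.
For row 4, column 1: row 4 already has {1, 2, 3, 4, 5, 6}; that leaves 7.

k = 3, n = 6, p = 7, z = 2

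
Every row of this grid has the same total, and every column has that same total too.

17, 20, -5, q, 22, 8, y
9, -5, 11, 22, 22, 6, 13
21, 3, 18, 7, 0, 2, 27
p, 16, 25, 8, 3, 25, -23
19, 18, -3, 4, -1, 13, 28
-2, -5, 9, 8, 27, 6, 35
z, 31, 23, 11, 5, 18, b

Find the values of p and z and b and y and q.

p = 24, z = -10, b = 0, y = -2, q = 18

Rows 2 and 3 both sum to 78, so that's the common total.
Column 4 has 22 + 7 + 8 + 4 + 8 + 11 = 60; the blank must be 78 − 60 = 18.
Row 1 has 17 + 20 − 5 + 18 + 22 + 8 = 80; the blank must be 78 − 80 = -2.
Row 4 has 16 + 25 + 8 + 3 + 25 − 23 = 54; the blank must be 78 − 54 = 24.
Column 1 has 17 + 9 + 21 + 24 + 19 − 2 = 88; the blank must be 78 − 88 = -10.
Row 7 has -10 + 31 + 23 + 11 + 5 + 18 = 78; the blank must be 78 − 78 = 0.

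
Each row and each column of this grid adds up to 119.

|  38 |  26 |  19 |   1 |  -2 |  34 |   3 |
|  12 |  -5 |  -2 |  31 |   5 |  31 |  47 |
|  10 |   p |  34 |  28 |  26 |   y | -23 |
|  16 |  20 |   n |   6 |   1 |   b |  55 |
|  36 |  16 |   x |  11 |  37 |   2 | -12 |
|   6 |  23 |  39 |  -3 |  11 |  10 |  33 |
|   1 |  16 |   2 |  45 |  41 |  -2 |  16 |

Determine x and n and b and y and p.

x = 29, n = -2, b = 23, y = 21, p = 23

Column 2 has 26 − 5 + 20 + 16 + 23 + 16 = 96; the blank must be 119 − 96 = 23.
Row 5 has 36 + 16 + 11 + 37 + 2 − 12 = 90; the blank must be 119 − 90 = 29.
Column 3 has 19 − 2 + 34 + 29 + 39 + 2 = 121; the blank must be 119 − 121 = -2.
Row 3 has 10 + 23 + 34 + 28 + 26 − 23 = 98; the blank must be 119 − 98 = 21.
Row 4 has 16 + 20 − 2 + 6 + 1 + 55 = 96; the blank must be 119 − 96 = 23.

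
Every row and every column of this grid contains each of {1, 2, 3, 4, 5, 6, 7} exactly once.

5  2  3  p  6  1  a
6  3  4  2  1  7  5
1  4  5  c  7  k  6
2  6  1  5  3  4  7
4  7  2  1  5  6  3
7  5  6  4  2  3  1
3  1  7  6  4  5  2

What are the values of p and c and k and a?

p = 7, c = 3, k = 2, a = 4

At (row 3, col 6): column 6 already has {1, 3, 4, 5, 6, 7}, so the value is 2.
Cell (3,4): row 3 already has {1, 2, 4, 5, 6, 7} → 3.
For row 1, column 4: column 4 already has {1, 2, 3, 4, 5, 6}; that leaves 7.
Cell (1,7): row 1 already has {1, 2, 3, 5, 6, 7} → 4.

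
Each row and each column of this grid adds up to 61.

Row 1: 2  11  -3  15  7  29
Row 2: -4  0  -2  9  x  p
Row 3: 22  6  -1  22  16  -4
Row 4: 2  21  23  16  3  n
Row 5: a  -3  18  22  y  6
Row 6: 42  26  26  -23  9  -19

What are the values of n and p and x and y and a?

n = -4, p = 53, x = 5, y = 21, a = -3

Column 1: 2 − 4 + 22 + 2 + 42 = 64, so its missing entry is 61 − 64 = -3.
Row 5: -3 − 3 + 18 + 22 + 6 = 40, so its missing entry is 61 − 40 = 21.
Column 5: 7 + 16 + 3 + 21 + 9 = 56, so its missing entry is 61 − 56 = 5.
Row 2: -4 + 0 − 2 + 9 + 5 = 8, so its missing entry is 61 − 8 = 53.
Row 4: 2 + 21 + 23 + 16 + 3 = 65, so its missing entry is 61 − 65 = -4.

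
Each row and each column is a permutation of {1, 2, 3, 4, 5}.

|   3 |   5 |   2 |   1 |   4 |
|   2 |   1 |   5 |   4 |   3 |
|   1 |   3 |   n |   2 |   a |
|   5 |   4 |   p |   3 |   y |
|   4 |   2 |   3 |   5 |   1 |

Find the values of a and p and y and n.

a = 5, p = 1, y = 2, n = 4

Cell (4,3): row 4 is missing {1, 2} and column 3 is missing {1, 4} → 1.
For row 4, column 5: row 4 already has {1, 3, 4, 5}; that leaves 2.
Cell (3,5): column 5 already has {1, 2, 3, 4} → 5.
Cell (3,3): row 3 already has {1, 2, 3, 5} → 4.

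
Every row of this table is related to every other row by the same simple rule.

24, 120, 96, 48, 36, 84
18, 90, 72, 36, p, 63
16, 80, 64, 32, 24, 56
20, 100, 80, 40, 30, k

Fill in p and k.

p = 27, k = 70

Each row is a constant multiple of every other row — this is a multiplication table with the headers hidden.
Row 2 is 36/48 = 3/4 times row 1, so its entry in column 5 is 36 × 3/4 = 27.
Row 4 is 40/48 = 5/6 times row 1, so its entry in column 6 is 84 × 5/6 = 70.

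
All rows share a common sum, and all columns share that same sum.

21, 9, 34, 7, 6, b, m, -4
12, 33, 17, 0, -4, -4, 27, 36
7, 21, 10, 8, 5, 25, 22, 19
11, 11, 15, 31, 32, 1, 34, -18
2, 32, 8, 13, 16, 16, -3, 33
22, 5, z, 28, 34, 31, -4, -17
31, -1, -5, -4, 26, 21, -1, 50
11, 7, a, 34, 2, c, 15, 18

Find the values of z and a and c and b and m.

z = 18, a = 20, c = 10, b = 17, m = 27

Rows 2 and 3 both sum to 117, so that's the common total.
Column 7 has 27 + 22 + 34 − 3 − 4 − 1 + 15 = 90; the blank must be 117 − 90 = 27.
Row 1 has 21 + 9 + 34 + 7 + 6 + 27 − 4 = 100; the blank must be 117 − 100 = 17.
Column 6 has 17 − 4 + 25 + 1 + 16 + 31 + 21 = 107; the blank must be 117 − 107 = 10.
Row 8 has 11 + 7 + 34 + 2 + 10 + 15 + 18 = 97; the blank must be 117 − 97 = 20.
Row 6 has 22 + 5 + 28 + 34 + 31 − 4 − 17 = 99; the blank must be 117 − 99 = 18.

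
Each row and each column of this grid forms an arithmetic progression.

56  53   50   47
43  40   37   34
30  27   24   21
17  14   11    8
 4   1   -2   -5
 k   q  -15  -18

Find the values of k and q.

k = -9, q = -12

Along each row the entries change by -3 per step; down each column they change by -13.
Row 6: from -15 at column 3, stepping by -3 to column 1 gives -9.
Row 6: from -15 at column 3, stepping by -3 to column 2 gives -12.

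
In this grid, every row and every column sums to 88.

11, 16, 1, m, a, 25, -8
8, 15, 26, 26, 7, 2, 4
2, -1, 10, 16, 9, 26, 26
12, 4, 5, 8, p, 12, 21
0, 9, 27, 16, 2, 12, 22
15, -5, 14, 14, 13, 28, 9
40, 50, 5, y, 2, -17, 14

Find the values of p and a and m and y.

p = 26, a = 29, m = 14, y = -6

Row 4 has 12 + 4 + 5 + 8 + 12 + 21 = 62; the blank must be 88 − 62 = 26.
Column 5 has 7 + 9 + 26 + 2 + 13 + 2 = 59; the blank must be 88 − 59 = 29.
Row 1 has 11 + 16 + 1 + 29 + 25 − 8 = 74; the blank must be 88 − 74 = 14.
Row 7 has 40 + 50 + 5 + 2 − 17 + 14 = 94; the blank must be 88 − 94 = -6.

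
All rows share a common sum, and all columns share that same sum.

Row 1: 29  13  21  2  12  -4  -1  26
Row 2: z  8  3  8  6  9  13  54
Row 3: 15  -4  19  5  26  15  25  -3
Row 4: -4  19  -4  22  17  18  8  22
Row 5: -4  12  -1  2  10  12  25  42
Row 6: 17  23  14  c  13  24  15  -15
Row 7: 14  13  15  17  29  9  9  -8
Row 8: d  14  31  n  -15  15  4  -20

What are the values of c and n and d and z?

c = 7, n = 35, d = 34, z = -3

Rows 1 and 3 both sum to 98, so that's the common total.
Row 6 has 17 + 23 + 14 + 13 + 24 + 15 − 15 = 91; the blank must be 98 − 91 = 7.
Row 2 has 8 + 3 + 8 + 6 + 9 + 13 + 54 = 101; the blank must be 98 − 101 = -3.
Column 1 has 29 − 3 + 15 − 4 − 4 + 17 + 14 = 64; the blank must be 98 − 64 = 34.
Row 8 has 34 + 14 + 31 − 15 + 15 + 4 − 20 = 63; the blank must be 98 − 63 = 35.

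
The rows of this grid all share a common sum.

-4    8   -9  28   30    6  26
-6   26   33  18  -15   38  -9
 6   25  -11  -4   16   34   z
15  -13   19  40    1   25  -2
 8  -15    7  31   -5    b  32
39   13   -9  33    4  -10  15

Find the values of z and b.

z = 19, b = 27

Row 1 sums to 85 and so does row 4; that's the common total.
In row 3 the known cells total 66, leaving 85 − 66 = 19.
In row 5 the known cells total 58, leaving 85 − 58 = 27.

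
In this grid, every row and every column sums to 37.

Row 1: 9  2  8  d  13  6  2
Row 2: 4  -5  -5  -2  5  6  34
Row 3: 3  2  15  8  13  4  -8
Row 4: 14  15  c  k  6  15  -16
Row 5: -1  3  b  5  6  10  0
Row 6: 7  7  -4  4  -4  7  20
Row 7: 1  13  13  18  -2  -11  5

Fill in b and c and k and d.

b = 14, c = -4, k = 7, d = -3

Row 5: -1 + 3 + 5 + 6 + 10 + 0 = 23, so its missing entry is 37 − 23 = 14.
Column 3: 8 − 5 + 15 + 14 − 4 + 13 = 41, so its missing entry is 37 − 41 = -4.
Row 4: 14 + 15 − 4 + 6 + 15 − 16 = 30, so its missing entry is 37 − 30 = 7.
Row 1: 9 + 2 + 8 + 13 + 6 + 2 = 40, so its missing entry is 37 − 40 = -3.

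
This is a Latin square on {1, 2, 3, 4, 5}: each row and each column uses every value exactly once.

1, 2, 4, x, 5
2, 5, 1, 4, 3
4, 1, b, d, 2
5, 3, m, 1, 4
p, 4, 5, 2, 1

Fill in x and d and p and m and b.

Cell (5,1): row 5 already has {1, 2, 4, 5} → 3.
For row 1, column 4: row 1 already has {1, 2, 4, 5}; that leaves 3.
Cell (3,4): column 4 already has {1, 2, 3, 4} → 5.
Cell (3,3): row 3 already has {1, 2, 4, 5} → 3.
Cell (4,3): row 4 already has {1, 3, 4, 5} → 2.

x = 3, d = 5, p = 3, m = 2, b = 3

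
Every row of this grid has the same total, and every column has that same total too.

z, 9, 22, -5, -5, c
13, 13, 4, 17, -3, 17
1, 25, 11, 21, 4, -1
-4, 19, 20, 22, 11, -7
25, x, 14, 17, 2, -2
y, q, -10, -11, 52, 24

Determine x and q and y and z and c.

x = 5, q = -10, y = 16, z = 10, c = 30

Rows 2 and 3 both sum to 61, so that's the common total.
Column 6: 17 − 1 − 7 − 2 + 24 = 31, so its missing entry is 61 − 31 = 30.
Row 1: 9 + 22 − 5 − 5 + 30 = 51, so its missing entry is 61 − 51 = 10.
Column 1: 10 + 13 + 1 − 4 + 25 = 45, so its missing entry is 61 − 45 = 16.
Row 6: 16 − 10 − 11 + 52 + 24 = 71, so its missing entry is 61 − 71 = -10.
Row 5: 25 + 14 + 17 + 2 − 2 = 56, so its missing entry is 61 − 56 = 5.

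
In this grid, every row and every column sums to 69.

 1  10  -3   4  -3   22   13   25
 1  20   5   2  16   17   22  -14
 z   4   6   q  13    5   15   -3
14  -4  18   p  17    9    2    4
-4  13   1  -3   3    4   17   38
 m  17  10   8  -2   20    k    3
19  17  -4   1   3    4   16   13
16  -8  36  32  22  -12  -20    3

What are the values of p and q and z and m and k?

p = 9, q = 16, z = 13, m = 9, k = 4

The known cells in row 4 total 60, leaving 69 − 60 = 9 for the blank.
The known cells in column 4 total 53, leaving 69 − 53 = 16 for the blank.
The known cells in row 3 total 56, leaving 69 − 56 = 13 for the blank.
The known cells in column 1 total 60, leaving 69 − 60 = 9 for the blank.
The known cells in row 6 total 65, leaving 69 − 65 = 4 for the blank.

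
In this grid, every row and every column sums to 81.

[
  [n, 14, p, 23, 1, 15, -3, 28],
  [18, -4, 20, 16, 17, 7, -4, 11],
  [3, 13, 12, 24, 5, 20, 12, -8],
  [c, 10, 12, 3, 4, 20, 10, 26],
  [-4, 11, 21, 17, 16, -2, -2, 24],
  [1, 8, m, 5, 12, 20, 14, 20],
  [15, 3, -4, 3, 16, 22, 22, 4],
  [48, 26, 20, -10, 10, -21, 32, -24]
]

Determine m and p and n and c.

The known cells in row 4 total 85, leaving 81 − 85 = -4 for the blank.
The known cells in column 1 total 77, leaving 81 − 77 = 4 for the blank.
The known cells in row 1 total 82, leaving 81 − 82 = -1 for the blank.
The known cells in row 6 total 80, leaving 81 − 80 = 1 for the blank.

m = 1, p = -1, n = 4, c = -4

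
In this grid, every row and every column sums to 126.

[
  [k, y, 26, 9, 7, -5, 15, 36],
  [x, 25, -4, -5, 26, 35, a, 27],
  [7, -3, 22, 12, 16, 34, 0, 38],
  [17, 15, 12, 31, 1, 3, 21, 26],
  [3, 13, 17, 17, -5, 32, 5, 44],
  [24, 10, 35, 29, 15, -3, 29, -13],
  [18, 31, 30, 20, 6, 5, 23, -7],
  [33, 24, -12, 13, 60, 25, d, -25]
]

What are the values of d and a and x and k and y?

d = 8, a = 25, x = -3, k = 27, y = 11

Column 2: 25 − 3 + 15 + 13 + 10 + 31 + 24 = 115, so its missing entry is 126 − 115 = 11.
Row 1: 11 + 26 + 9 + 7 − 5 + 15 + 36 = 99, so its missing entry is 126 − 99 = 27.
Row 8: 33 + 24 − 12 + 13 + 60 + 25 − 25 = 118, so its missing entry is 126 − 118 = 8.
Column 1: 27 + 7 + 17 + 3 + 24 + 18 + 33 = 129, so its missing entry is 126 − 129 = -3.
Row 2: -3 + 25 − 4 − 5 + 26 + 35 + 27 = 101, so its missing entry is 126 − 101 = 25.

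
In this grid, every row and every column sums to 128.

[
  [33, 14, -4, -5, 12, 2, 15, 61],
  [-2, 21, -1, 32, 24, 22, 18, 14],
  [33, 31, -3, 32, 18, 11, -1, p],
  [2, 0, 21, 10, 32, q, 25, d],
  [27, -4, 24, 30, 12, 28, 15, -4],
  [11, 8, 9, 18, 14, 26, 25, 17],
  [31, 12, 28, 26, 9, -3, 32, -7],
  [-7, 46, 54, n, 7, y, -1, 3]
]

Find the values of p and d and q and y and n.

p = 7, d = 37, q = 1, y = 41, n = -15

Row 3 has 33 + 31 − 3 + 32 + 18 + 11 − 1 = 121; the blank must be 128 − 121 = 7.
Column 8 has 61 + 14 + 7 − 4 + 17 − 7 + 3 = 91; the blank must be 128 − 91 = 37.
Column 4 has -5 + 32 + 32 + 10 + 30 + 18 + 26 = 143; the blank must be 128 − 143 = -15.
Row 8 has -7 + 46 + 54 − 15 + 7 − 1 + 3 = 87; the blank must be 128 − 87 = 41.
Row 4 has 2 + 0 + 21 + 10 + 32 + 25 + 37 = 127; the blank must be 128 − 127 = 1.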